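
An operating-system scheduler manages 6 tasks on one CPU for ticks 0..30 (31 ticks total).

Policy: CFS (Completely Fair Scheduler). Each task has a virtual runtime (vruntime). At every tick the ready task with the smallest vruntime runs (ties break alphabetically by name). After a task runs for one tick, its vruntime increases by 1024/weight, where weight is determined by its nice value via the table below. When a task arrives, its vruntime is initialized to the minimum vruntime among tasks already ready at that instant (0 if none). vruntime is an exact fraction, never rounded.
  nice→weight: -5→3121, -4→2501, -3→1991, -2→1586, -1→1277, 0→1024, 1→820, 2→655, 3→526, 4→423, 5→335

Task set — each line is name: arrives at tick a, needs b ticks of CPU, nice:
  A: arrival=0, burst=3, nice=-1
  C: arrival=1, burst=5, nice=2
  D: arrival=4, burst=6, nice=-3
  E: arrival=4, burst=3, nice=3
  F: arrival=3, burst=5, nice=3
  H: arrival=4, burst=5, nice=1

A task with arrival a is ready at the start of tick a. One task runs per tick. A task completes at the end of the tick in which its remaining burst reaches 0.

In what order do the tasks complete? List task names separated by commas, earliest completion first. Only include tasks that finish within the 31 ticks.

completion order = A, D, E, H, C, F

t=0: vr[A=0] → run A
t=1: vr[A=1024/1277 C=1024/1277] → run A
t=2: vr[A=2048/1277 C=1024/1277] → run C
t=3: vr[A=2048/1277 C=1978368/836435 F=2048/1277] → run A
t=4: vr[C=1978368/836435 D=2048/1277 E=2048/1277 F=2048/1277 H=2048/1277] → run D
t=5: vr[C=1978368/836435 D=5385216/2542507 E=2048/1277 F=2048/1277 H=2048/1277] → run E
t=6: vr[C=1978368/836435 D=5385216/2542507 E=1192448/335851 F=2048/1277 H=2048/1277] → run F
t=7: vr[C=1978368/836435 D=5385216/2542507 E=1192448/335851 F=1192448/335851 H=2048/1277] → run H
t=8: vr[C=1978368/836435 D=5385216/2542507 E=1192448/335851 F=1192448/335851 H=746752/261785] → run D
t=9: vr[C=1978368/836435 D=6692864/2542507 E=1192448/335851 F=1192448/335851 H=746752/261785] → run C
t=10: vr[C=3286016/836435 D=6692864/2542507 E=1192448/335851 F=1192448/335851 H=746752/261785] → run D
t=11: vr[C=3286016/836435 D=8000512/2542507 E=1192448/335851 F=1192448/335851 H=746752/261785] → run H
t=12: vr[C=3286016/836435 D=8000512/2542507 E=1192448/335851 F=1192448/335851 H=1073664/261785] → run D
t=13: vr[C=3286016/836435 D=9308160/2542507 E=1192448/335851 F=1192448/335851 H=1073664/261785] → run E
t=14: vr[C=3286016/836435 D=9308160/2542507 E=1846272/335851 F=1192448/335851 H=1073664/261785] → run F
t=15: vr[C=3286016/836435 D=9308160/2542507 E=1846272/335851 F=1846272/335851 H=1073664/261785] → run D
t=16: vr[C=3286016/836435 D=10615808/2542507 E=1846272/335851 F=1846272/335851 H=1073664/261785] → run C
t=17: vr[C=4593664/836435 D=10615808/2542507 E=1846272/335851 F=1846272/335851 H=1073664/261785] → run H
t=18: vr[C=4593664/836435 D=10615808/2542507 E=1846272/335851 F=1846272/335851 H=1400576/261785] → run D
t=19: vr[C=4593664/836435 E=1846272/335851 F=1846272/335851 H=1400576/261785] → run H
t=20: vr[C=4593664/836435 E=1846272/335851 F=1846272/335851 H=1727488/261785] → run C
t=21: vr[C=5901312/836435 E=1846272/335851 F=1846272/335851 H=1727488/261785] → run E
t=22: vr[C=5901312/836435 F=1846272/335851 H=1727488/261785] → run F
t=23: vr[C=5901312/836435 F=2500096/335851 H=1727488/261785] → run H
t=24: vr[C=5901312/836435 F=2500096/335851] → run C
t=25: vr[F=2500096/335851] → run F
t=26: vr[F=3153920/335851] → run F
t=27: (idle)
t=28: (idle)
t=29: (idle)
t=30: (idle)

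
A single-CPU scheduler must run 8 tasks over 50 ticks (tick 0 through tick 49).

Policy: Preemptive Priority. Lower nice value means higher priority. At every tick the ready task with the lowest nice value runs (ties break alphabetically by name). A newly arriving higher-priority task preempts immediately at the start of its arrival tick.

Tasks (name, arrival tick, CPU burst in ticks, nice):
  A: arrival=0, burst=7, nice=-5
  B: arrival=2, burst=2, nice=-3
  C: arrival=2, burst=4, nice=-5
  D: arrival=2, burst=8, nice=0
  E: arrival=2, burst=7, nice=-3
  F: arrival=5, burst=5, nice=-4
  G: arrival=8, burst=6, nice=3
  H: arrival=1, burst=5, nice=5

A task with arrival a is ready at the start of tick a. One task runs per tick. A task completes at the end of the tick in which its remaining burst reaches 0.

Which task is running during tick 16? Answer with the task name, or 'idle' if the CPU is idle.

running at tick 16 = B

t=0: ready={A} → run A
t=1: ready={A,H} → run A
t=2: ready={A,B,C,D,E,H} → run A
t=3: ready={A,B,C,D,E,H} → run A
t=4: ready={A,B,C,D,E,H} → run A
t=5: ready={A,B,C,D,E,F,H} → run A
t=6: ready={A,B,C,D,E,F,H} → run A
t=7: ready={B,C,D,E,F,H} → run C
t=8: ready={B,C,D,E,F,G,H} → run C
t=9: ready={B,C,D,E,F,G,H} → run C
t=10: ready={B,C,D,E,F,G,H} → run C
t=11: ready={B,D,E,F,G,H} → run F
t=12: ready={B,D,E,F,G,H} → run F
t=13: ready={B,D,E,F,G,H} → run F
t=14: ready={B,D,E,F,G,H} → run F
t=15: ready={B,D,E,F,G,H} → run F
t=16: ready={B,D,E,G,H} → run B
t=17: ready={B,D,E,G,H} → run B
t=18: ready={D,E,G,H} → run E
t=19: ready={D,E,G,H} → run E
t=20: ready={D,E,G,H} → run E
t=21: ready={D,E,G,H} → run E
t=22: ready={D,E,G,H} → run E
t=23: ready={D,E,G,H} → run E
t=24: ready={D,E,G,H} → run E
t=25: ready={D,G,H} → run D
t=26: ready={D,G,H} → run D
t=27: ready={D,G,H} → run D
t=28: ready={D,G,H} → run D
t=29: ready={D,G,H} → run D
t=30: ready={D,G,H} → run D
t=31: ready={D,G,H} → run D
t=32: ready={D,G,H} → run D
t=33: ready={G,H} → run G
t=34: ready={G,H} → run G
t=35: ready={G,H} → run G
t=36: ready={G,H} → run G
t=37: ready={G,H} → run G
t=38: ready={G,H} → run G
t=39: ready={H} → run H
t=40: ready={H} → run H
t=41: ready={H} → run H
t=42: ready={H} → run H
t=43: ready={H} → run H
t=44: (idle)
t=45: (idle)
t=46: (idle)
t=47: (idle)
t=48: (idle)
t=49: (idle)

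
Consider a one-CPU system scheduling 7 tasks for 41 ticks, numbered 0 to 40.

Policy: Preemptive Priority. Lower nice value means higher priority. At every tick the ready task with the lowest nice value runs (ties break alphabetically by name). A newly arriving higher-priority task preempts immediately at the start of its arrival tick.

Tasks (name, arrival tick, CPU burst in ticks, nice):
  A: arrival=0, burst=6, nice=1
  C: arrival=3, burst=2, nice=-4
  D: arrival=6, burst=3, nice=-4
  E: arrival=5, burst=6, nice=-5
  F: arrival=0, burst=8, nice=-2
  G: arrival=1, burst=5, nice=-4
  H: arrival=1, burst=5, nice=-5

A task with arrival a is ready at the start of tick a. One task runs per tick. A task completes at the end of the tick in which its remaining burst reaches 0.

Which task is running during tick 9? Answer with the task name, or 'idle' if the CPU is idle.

t=0: ready={A,F} → run F
t=1: ready={A,F,G,H} → run H
t=2: ready={A,F,G,H} → run H
t=3: ready={A,C,F,G,H} → run H
t=4: ready={A,C,F,G,H} → run H
t=5: ready={A,C,E,F,G,H} → run E
t=6: ready={A,C,D,E,F,G,H} → run E
t=7: ready={A,C,D,E,F,G,H} → run E
t=8: ready={A,C,D,E,F,G,H} → run E
t=9: ready={A,C,D,E,F,G,H} → run E
t=10: ready={A,C,D,E,F,G,H} → run E
t=11: ready={A,C,D,F,G,H} → run H
t=12: ready={A,C,D,F,G} → run C
t=13: ready={A,C,D,F,G} → run C
t=14: ready={A,D,F,G} → run D
t=15: ready={A,D,F,G} → run D
t=16: ready={A,D,F,G} → run D
t=17: ready={A,F,G} → run G
t=18: ready={A,F,G} → run G
t=19: ready={A,F,G} → run G
t=20: ready={A,F,G} → run G
t=21: ready={A,F,G} → run G
t=22: ready={A,F} → run F
t=23: ready={A,F} → run F
t=24: ready={A,F} → run F
t=25: ready={A,F} → run F
t=26: ready={A,F} → run F
t=27: ready={A,F} → run F
t=28: ready={A,F} → run F
t=29: ready={A} → run A
t=30: ready={A} → run A
t=31: ready={A} → run A
t=32: ready={A} → run A
t=33: ready={A} → run A
t=34: ready={A} → run A
t=35: (idle)
t=36: (idle)
t=37: (idle)
t=38: (idle)
t=39: (idle)
t=40: (idle)

running at tick 9 = E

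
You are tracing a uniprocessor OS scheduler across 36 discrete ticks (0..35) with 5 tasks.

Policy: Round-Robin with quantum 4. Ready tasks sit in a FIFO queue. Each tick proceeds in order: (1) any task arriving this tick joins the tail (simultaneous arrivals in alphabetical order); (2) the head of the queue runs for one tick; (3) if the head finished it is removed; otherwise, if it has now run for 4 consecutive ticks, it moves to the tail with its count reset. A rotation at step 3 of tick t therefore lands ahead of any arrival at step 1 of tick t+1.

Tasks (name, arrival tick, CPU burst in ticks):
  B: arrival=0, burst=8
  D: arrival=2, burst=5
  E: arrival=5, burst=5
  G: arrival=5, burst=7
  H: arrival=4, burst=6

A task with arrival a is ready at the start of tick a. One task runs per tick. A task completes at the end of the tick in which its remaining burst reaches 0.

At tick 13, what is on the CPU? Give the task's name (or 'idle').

t=0: queue=[B] q_used=0 → run B
t=1: queue=[B] q_used=1 → run B
t=2: queue=[B,D] q_used=2 → run B
t=3: queue=[B,D] q_used=3 → run B
t=4: queue=[D,B,H] q_used=0 → run D
t=5: queue=[D,B,H,E,G] q_used=1 → run D
t=6: queue=[D,B,H,E,G] q_used=2 → run D
t=7: queue=[D,B,H,E,G] q_used=3 → run D
t=8: queue=[B,H,E,G,D] q_used=0 → run B
t=9: queue=[B,H,E,G,D] q_used=1 → run B
t=10: queue=[B,H,E,G,D] q_used=2 → run B
t=11: queue=[B,H,E,G,D] q_used=3 → run B
t=12: queue=[H,E,G,D] q_used=0 → run H
t=13: queue=[H,E,G,D] q_used=1 → run H
t=14: queue=[H,E,G,D] q_used=2 → run H
t=15: queue=[H,E,G,D] q_used=3 → run H
t=16: queue=[E,G,D,H] q_used=0 → run E
t=17: queue=[E,G,D,H] q_used=1 → run E
t=18: queue=[E,G,D,H] q_used=2 → run E
t=19: queue=[E,G,D,H] q_used=3 → run E
t=20: queue=[G,D,H,E] q_used=0 → run G
t=21: queue=[G,D,H,E] q_used=1 → run G
t=22: queue=[G,D,H,E] q_used=2 → run G
t=23: queue=[G,D,H,E] q_used=3 → run G
t=24: queue=[D,H,E,G] q_used=0 → run D
t=25: queue=[H,E,G] q_used=0 → run H
t=26: queue=[H,E,G] q_used=1 → run H
t=27: queue=[E,G] q_used=0 → run E
t=28: queue=[G] q_used=0 → run G
t=29: queue=[G] q_used=1 → run G
t=30: queue=[G] q_used=2 → run G
t=31: (idle)
t=32: (idle)
t=33: (idle)
t=34: (idle)
t=35: (idle)

running at tick 13 = H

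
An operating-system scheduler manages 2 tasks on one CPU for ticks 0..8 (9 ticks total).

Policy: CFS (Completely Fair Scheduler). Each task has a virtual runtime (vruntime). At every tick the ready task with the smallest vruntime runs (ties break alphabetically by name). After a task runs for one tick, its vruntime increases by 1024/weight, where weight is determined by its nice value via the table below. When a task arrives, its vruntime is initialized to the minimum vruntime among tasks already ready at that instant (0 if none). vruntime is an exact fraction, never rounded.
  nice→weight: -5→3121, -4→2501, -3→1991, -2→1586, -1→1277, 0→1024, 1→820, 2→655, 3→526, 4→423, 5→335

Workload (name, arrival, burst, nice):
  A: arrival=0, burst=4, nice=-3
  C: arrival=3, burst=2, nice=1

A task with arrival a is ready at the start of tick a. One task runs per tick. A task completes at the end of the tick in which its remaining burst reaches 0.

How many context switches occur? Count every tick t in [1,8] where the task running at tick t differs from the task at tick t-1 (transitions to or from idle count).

context switches = 2

t=0: vr[A=0] → run A
t=1: vr[A=1024/1991] → run A
t=2: vr[A=2048/1991] → run A
t=3: vr[A=3072/1991 C=3072/1991] → run A
t=4: vr[C=3072/1991] → run C
t=5: vr[C=1139456/408155] → run C
t=6: (idle)
t=7: (idle)
t=8: (idle)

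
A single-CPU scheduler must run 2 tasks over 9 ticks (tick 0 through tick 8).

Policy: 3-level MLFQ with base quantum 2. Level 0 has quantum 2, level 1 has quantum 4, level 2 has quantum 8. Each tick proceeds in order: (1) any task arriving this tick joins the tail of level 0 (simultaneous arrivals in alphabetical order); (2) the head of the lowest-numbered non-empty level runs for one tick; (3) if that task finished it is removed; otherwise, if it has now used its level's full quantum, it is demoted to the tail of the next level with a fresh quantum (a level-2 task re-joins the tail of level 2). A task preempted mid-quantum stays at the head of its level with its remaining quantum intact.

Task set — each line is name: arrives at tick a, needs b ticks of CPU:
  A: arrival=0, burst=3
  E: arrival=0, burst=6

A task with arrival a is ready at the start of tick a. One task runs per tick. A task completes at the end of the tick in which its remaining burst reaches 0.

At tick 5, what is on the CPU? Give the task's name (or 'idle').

running at tick 5 = E

t=0: L0/L1/L2 = AE/-/- → run A
t=1: L0/L1/L2 = AE/-/- → run A
t=2: L0/L1/L2 = E/A/- → run E
t=3: L0/L1/L2 = E/A/- → run E
t=4: L0/L1/L2 = -/AE/- → run A
t=5: L0/L1/L2 = -/E/- → run E
t=6: L0/L1/L2 = -/E/- → run E
t=7: L0/L1/L2 = -/E/- → run E
t=8: L0/L1/L2 = -/E/- → run E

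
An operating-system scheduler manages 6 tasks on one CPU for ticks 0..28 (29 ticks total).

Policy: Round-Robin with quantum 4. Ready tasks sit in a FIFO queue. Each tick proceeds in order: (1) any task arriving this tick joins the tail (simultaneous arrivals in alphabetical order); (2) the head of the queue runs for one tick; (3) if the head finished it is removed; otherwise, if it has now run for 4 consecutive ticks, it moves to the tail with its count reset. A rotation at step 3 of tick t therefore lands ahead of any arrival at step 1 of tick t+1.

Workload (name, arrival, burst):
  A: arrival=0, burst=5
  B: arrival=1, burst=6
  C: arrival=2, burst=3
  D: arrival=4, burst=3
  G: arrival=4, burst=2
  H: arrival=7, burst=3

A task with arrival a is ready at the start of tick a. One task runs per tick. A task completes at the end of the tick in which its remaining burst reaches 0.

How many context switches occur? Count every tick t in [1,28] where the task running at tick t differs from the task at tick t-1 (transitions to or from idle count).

context switches = 8

t=0: queue=[A] q_used=0 → run A
t=1: queue=[A,B] q_used=1 → run A
t=2: queue=[A,B,C] q_used=2 → run A
t=3: queue=[A,B,C] q_used=3 → run A
t=4: queue=[B,C,A,D,G] q_used=0 → run B
t=5: queue=[B,C,A,D,G] q_used=1 → run B
t=6: queue=[B,C,A,D,G] q_used=2 → run B
t=7: queue=[B,C,A,D,G,H] q_used=3 → run B
t=8: queue=[C,A,D,G,H,B] q_used=0 → run C
t=9: queue=[C,A,D,G,H,B] q_used=1 → run C
t=10: queue=[C,A,D,G,H,B] q_used=2 → run C
t=11: queue=[A,D,G,H,B] q_used=0 → run A
t=12: queue=[D,G,H,B] q_used=0 → run D
t=13: queue=[D,G,H,B] q_used=1 → run D
t=14: queue=[D,G,H,B] q_used=2 → run D
t=15: queue=[G,H,B] q_used=0 → run G
t=16: queue=[G,H,B] q_used=1 → run G
t=17: queue=[H,B] q_used=0 → run H
t=18: queue=[H,B] q_used=1 → run H
t=19: queue=[H,B] q_used=2 → run H
t=20: queue=[B] q_used=0 → run B
t=21: queue=[B] q_used=1 → run B
t=22: (idle)
t=23: (idle)
t=24: (idle)
t=25: (idle)
t=26: (idle)
t=27: (idle)
t=28: (idle)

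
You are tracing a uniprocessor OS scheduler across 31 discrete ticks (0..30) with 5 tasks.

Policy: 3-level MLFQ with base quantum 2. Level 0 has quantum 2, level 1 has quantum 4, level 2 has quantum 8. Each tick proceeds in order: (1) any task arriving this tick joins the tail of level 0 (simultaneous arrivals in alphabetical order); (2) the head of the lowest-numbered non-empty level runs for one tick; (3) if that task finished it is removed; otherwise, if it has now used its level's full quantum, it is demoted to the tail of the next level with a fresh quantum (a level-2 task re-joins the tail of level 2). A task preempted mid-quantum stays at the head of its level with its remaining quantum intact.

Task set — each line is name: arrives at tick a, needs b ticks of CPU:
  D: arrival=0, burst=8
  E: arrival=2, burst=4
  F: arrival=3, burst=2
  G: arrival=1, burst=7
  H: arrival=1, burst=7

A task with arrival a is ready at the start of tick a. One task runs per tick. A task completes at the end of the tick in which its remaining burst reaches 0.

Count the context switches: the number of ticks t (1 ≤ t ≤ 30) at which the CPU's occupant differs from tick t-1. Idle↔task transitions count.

t=0: L0/L1/L2 = D/-/- → run D
t=1: L0/L1/L2 = DGH/-/- → run D
t=2: L0/L1/L2 = GHE/D/- → run G
t=3: L0/L1/L2 = GHEF/D/- → run G
t=4: L0/L1/L2 = HEF/DG/- → run H
t=5: L0/L1/L2 = HEF/DG/- → run H
t=6: L0/L1/L2 = EF/DGH/- → run E
t=7: L0/L1/L2 = EF/DGH/- → run E
t=8: L0/L1/L2 = F/DGHE/- → run F
t=9: L0/L1/L2 = F/DGHE/- → run F
t=10: L0/L1/L2 = -/DGHE/- → run D
t=11: L0/L1/L2 = -/DGHE/- → run D
t=12: L0/L1/L2 = -/DGHE/- → run D
t=13: L0/L1/L2 = -/DGHE/- → run D
t=14: L0/L1/L2 = -/GHE/D → run G
t=15: L0/L1/L2 = -/GHE/D → run G
t=16: L0/L1/L2 = -/GHE/D → run G
t=17: L0/L1/L2 = -/GHE/D → run G
t=18: L0/L1/L2 = -/HE/DG → run H
t=19: L0/L1/L2 = -/HE/DG → run H
t=20: L0/L1/L2 = -/HE/DG → run H
t=21: L0/L1/L2 = -/HE/DG → run H
t=22: L0/L1/L2 = -/E/DGH → run E
t=23: L0/L1/L2 = -/E/DGH → run E
t=24: L0/L1/L2 = -/-/DGH → run D
t=25: L0/L1/L2 = -/-/DGH → run D
t=26: L0/L1/L2 = -/-/GH → run G
t=27: L0/L1/L2 = -/-/H → run H
t=28: (idle)
t=29: (idle)
t=30: (idle)

context switches = 12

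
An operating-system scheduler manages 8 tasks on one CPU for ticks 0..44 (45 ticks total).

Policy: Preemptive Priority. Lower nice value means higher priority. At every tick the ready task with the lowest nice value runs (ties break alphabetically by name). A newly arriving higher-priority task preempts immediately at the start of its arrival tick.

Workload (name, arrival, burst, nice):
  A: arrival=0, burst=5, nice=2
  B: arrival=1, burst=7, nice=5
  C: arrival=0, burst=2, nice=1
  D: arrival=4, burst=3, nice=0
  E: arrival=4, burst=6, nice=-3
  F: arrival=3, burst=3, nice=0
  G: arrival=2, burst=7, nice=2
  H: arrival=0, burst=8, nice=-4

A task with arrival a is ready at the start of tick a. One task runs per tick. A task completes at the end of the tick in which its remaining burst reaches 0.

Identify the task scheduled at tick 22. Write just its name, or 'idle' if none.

t=0: ready={A,C,H} → run H
t=1: ready={A,B,C,H} → run H
t=2: ready={A,B,C,G,H} → run H
t=3: ready={A,B,C,F,G,H} → run H
t=4: ready={A,B,C,D,E,F,G,H} → run H
t=5: ready={A,B,C,D,E,F,G,H} → run H
t=6: ready={A,B,C,D,E,F,G,H} → run H
t=7: ready={A,B,C,D,E,F,G,H} → run H
t=8: ready={A,B,C,D,E,F,G} → run E
t=9: ready={A,B,C,D,E,F,G} → run E
t=10: ready={A,B,C,D,E,F,G} → run E
t=11: ready={A,B,C,D,E,F,G} → run E
t=12: ready={A,B,C,D,E,F,G} → run E
t=13: ready={A,B,C,D,E,F,G} → run E
t=14: ready={A,B,C,D,F,G} → run D
t=15: ready={A,B,C,D,F,G} → run D
t=16: ready={A,B,C,D,F,G} → run D
t=17: ready={A,B,C,F,G} → run F
t=18: ready={A,B,C,F,G} → run F
t=19: ready={A,B,C,F,G} → run F
t=20: ready={A,B,C,G} → run C
t=21: ready={A,B,C,G} → run C
t=22: ready={A,B,G} → run A
t=23: ready={A,B,G} → run A
t=24: ready={A,B,G} → run A
t=25: ready={A,B,G} → run A
t=26: ready={A,B,G} → run A
t=27: ready={B,G} → run G
t=28: ready={B,G} → run G
t=29: ready={B,G} → run G
t=30: ready={B,G} → run G
t=31: ready={B,G} → run G
t=32: ready={B,G} → run G
t=33: ready={B,G} → run G
t=34: ready={B} → run B
t=35: ready={B} → run B
t=36: ready={B} → run B
t=37: ready={B} → run B
t=38: ready={B} → run B
t=39: ready={B} → run B
t=40: ready={B} → run B
t=41: (idle)
t=42: (idle)
t=43: (idle)
t=44: (idle)

running at tick 22 = A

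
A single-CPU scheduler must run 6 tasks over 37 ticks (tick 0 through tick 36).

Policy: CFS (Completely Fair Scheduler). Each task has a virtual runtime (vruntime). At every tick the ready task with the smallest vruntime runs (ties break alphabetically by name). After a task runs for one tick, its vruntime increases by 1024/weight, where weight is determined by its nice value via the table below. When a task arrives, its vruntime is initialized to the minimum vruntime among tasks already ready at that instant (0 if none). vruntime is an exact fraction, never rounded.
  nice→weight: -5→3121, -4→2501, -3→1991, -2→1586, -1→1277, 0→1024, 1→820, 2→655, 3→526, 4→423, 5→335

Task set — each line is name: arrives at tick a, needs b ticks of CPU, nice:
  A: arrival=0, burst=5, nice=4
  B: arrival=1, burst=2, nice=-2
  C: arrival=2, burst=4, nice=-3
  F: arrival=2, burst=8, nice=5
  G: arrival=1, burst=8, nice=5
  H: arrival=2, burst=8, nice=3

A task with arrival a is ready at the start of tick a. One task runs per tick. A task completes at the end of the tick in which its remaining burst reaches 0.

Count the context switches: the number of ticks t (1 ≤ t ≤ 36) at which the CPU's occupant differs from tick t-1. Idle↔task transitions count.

context switches = 32

t=0: vr[A=0] → run A
t=1: vr[A=1024/423 B=1024/423 G=1024/423] → run A
t=2: vr[A=2048/423 B=1024/423 C=1024/423 F=1024/423 G=1024/423 H=1024/423] → run B
t=3: vr[A=2048/423 B=1028608/335439 C=1024/423 F=1024/423 G=1024/423 H=1024/423] → run C
t=4: vr[A=2048/423 B=1028608/335439 C=2471936/842193 F=1024/423 G=1024/423 H=1024/423] → run F
t=5: vr[A=2048/423 B=1028608/335439 C=2471936/842193 F=776192/141705 G=1024/423 H=1024/423] → run G
t=6: vr[A=2048/423 B=1028608/335439 C=2471936/842193 F=776192/141705 G=776192/141705 H=1024/423] → run H
t=7: vr[A=2048/423 B=1028608/335439 C=2471936/842193 F=776192/141705 G=776192/141705 H=485888/111249] → run C
t=8: vr[A=2048/423 B=1028608/335439 C=2905088/842193 F=776192/141705 G=776192/141705 H=485888/111249] → run B
t=9: vr[A=2048/423 C=2905088/842193 F=776192/141705 G=776192/141705 H=485888/111249] → run C
t=10: vr[A=2048/423 C=3338240/842193 F=776192/141705 G=776192/141705 H=485888/111249] → run C
t=11: vr[A=2048/423 F=776192/141705 G=776192/141705 H=485888/111249] → run H
t=12: vr[A=2048/423 F=776192/141705 G=776192/141705 H=702464/111249] → run A
t=13: vr[A=1024/141 F=776192/141705 G=776192/141705 H=702464/111249] → run F
t=14: vr[A=1024/141 F=1209344/141705 G=776192/141705 H=702464/111249] → run G
t=15: vr[A=1024/141 F=1209344/141705 G=1209344/141705 H=702464/111249] → run H
t=16: vr[A=1024/141 F=1209344/141705 G=1209344/141705 H=919040/111249] → run A
t=17: vr[A=4096/423 F=1209344/141705 G=1209344/141705 H=919040/111249] → run H
t=18: vr[A=4096/423 F=1209344/141705 G=1209344/141705 H=1135616/111249] → run F
t=19: vr[A=4096/423 F=1642496/141705 G=1209344/141705 H=1135616/111249] → run G
t=20: vr[A=4096/423 F=1642496/141705 G=1642496/141705 H=1135616/111249] → run A
t=21: vr[F=1642496/141705 G=1642496/141705 H=1135616/111249] → run H
t=22: vr[F=1642496/141705 G=1642496/141705 H=1352192/111249] → run F
t=23: vr[F=2075648/141705 G=1642496/141705 H=1352192/111249] → run G
t=24: vr[F=2075648/141705 G=2075648/141705 H=1352192/111249] → run H
t=25: vr[F=2075648/141705 G=2075648/141705 H=1568768/111249] → run H
t=26: vr[F=2075648/141705 G=2075648/141705 H=1785344/111249] → run F
t=27: vr[F=501760/28341 G=2075648/141705 H=1785344/111249] → run G
t=28: vr[F=501760/28341 G=501760/28341 H=1785344/111249] → run H
t=29: vr[F=501760/28341 G=501760/28341] → run F
t=30: vr[F=2941952/141705 G=501760/28341] → run G
t=31: vr[F=2941952/141705 G=2941952/141705] → run F
t=32: vr[F=3375104/141705 G=2941952/141705] → run G
t=33: vr[F=3375104/141705 G=3375104/141705] → run F
t=34: vr[G=3375104/141705] → run G
t=35: (idle)
t=36: (idle)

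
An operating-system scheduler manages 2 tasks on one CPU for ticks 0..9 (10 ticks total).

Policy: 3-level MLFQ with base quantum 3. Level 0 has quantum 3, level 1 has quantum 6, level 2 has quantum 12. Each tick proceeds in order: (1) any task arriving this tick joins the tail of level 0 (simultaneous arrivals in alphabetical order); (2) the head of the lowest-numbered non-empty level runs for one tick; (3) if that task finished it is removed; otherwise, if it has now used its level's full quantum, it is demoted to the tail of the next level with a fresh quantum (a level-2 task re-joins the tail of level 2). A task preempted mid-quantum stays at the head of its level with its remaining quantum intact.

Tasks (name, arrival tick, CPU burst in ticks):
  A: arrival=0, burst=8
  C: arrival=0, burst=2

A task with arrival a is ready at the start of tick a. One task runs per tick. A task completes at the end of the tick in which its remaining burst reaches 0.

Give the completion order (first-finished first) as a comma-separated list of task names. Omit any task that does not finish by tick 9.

t=0: L0/L1/L2 = AC/-/- → run A
t=1: L0/L1/L2 = AC/-/- → run A
t=2: L0/L1/L2 = AC/-/- → run A
t=3: L0/L1/L2 = C/A/- → run C
t=4: L0/L1/L2 = C/A/- → run C
t=5: L0/L1/L2 = -/A/- → run A
t=6: L0/L1/L2 = -/A/- → run A
t=7: L0/L1/L2 = -/A/- → run A
t=8: L0/L1/L2 = -/A/- → run A
t=9: L0/L1/L2 = -/A/- → run A

completion order = C, A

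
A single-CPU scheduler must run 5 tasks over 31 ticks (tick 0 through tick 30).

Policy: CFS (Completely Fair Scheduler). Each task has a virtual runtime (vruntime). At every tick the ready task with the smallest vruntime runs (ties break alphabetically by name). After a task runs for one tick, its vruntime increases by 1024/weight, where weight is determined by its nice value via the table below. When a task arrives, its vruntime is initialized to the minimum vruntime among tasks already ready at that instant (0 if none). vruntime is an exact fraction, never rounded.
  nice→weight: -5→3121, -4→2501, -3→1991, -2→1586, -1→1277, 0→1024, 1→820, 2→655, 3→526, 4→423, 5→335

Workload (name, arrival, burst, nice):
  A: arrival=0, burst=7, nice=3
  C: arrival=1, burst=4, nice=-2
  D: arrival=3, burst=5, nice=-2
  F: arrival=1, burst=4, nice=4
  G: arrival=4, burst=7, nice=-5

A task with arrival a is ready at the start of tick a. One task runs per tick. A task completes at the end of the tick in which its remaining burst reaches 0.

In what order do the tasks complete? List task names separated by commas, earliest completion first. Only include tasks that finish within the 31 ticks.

t=0: vr[A=0] → run A
t=1: vr[A=512/263 C=512/263 F=512/263] → run A
t=2: vr[A=1024/263 C=512/263 F=512/263] → run C
t=3: vr[A=1024/263 C=540672/208559 D=512/263 F=512/263] → run D
t=4: vr[A=1024/263 C=540672/208559 D=540672/208559 F=512/263 G=512/263] → run F
t=5: vr[A=1024/263 C=540672/208559 D=540672/208559 F=485888/111249 G=512/263] → run G
t=6: vr[A=1024/263 C=540672/208559 D=540672/208559 F=485888/111249 G=1867264/820823] → run G
t=7: vr[A=1024/263 C=540672/208559 D=540672/208559 F=485888/111249 G=2136576/820823] → run C
t=8: vr[A=1024/263 C=675328/208559 D=540672/208559 F=485888/111249 G=2136576/820823] → run D
t=9: vr[A=1024/263 C=675328/208559 D=675328/208559 F=485888/111249 G=2136576/820823] → run G
t=10: vr[A=1024/263 C=675328/208559 D=675328/208559 F=485888/111249 G=2405888/820823] → run G
t=11: vr[A=1024/263 C=675328/208559 D=675328/208559 F=485888/111249 G=2675200/820823] → run C
t=12: vr[A=1024/263 C=809984/208559 D=675328/208559 F=485888/111249 G=2675200/820823] → run D
t=13: vr[A=1024/263 C=809984/208559 D=809984/208559 F=485888/111249 G=2675200/820823] → run G
t=14: vr[A=1024/263 C=809984/208559 D=809984/208559 F=485888/111249 G=2944512/820823] → run G
t=15: vr[A=1024/263 C=809984/208559 D=809984/208559 F=485888/111249 G=3213824/820823] → run C
t=16: vr[A=1024/263 D=809984/208559 F=485888/111249 G=3213824/820823] → run D
t=17: vr[A=1024/263 D=944640/208559 F=485888/111249 G=3213824/820823] → run A
t=18: vr[A=1536/263 D=944640/208559 F=485888/111249 G=3213824/820823] → run G
t=19: vr[A=1536/263 D=944640/208559 F=485888/111249] → run F
t=20: vr[A=1536/263 D=944640/208559 F=755200/111249] → run D
t=21: vr[A=1536/263 F=755200/111249] → run A
t=22: vr[A=2048/263 F=755200/111249] → run F
t=23: vr[A=2048/263 F=341504/37083] → run A
t=24: vr[A=2560/263 F=341504/37083] → run F
t=25: vr[A=2560/263] → run A
t=26: vr[A=3072/263] → run A
t=27: (idle)
t=28: (idle)
t=29: (idle)
t=30: (idle)

completion order = C, G, D, F, A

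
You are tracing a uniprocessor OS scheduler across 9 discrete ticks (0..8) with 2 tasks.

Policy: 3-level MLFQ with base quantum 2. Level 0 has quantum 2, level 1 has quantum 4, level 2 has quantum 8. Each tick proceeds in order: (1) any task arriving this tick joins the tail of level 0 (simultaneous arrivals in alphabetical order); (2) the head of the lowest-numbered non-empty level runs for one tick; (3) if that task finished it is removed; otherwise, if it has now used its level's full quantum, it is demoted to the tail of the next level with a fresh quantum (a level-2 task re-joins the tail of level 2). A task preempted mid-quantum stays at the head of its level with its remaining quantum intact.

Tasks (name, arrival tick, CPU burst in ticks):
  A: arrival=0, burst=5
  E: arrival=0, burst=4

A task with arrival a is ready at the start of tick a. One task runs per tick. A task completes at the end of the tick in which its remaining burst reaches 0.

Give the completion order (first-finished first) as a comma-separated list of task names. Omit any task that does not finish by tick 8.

completion order = A, E

t=0: L0/L1/L2 = AE/-/- → run A
t=1: L0/L1/L2 = AE/-/- → run A
t=2: L0/L1/L2 = E/A/- → run E
t=3: L0/L1/L2 = E/A/- → run E
t=4: L0/L1/L2 = -/AE/- → run A
t=5: L0/L1/L2 = -/AE/- → run A
t=6: L0/L1/L2 = -/AE/- → run A
t=7: L0/L1/L2 = -/E/- → run E
t=8: L0/L1/L2 = -/E/- → run E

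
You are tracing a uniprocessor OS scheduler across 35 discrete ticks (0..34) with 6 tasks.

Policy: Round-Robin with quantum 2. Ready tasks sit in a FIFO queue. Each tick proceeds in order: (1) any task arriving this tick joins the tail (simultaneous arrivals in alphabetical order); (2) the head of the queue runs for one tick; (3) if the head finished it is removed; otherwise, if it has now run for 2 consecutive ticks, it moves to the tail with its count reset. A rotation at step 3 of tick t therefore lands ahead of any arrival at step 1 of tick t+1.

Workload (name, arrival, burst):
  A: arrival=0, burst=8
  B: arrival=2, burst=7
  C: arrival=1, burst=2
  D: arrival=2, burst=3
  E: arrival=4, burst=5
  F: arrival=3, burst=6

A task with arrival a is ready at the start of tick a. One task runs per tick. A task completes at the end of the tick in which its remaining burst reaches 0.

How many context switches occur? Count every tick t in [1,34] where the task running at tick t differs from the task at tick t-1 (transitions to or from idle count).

t=0: queue=[A] q_used=0 → run A
t=1: queue=[A,C] q_used=1 → run A
t=2: queue=[C,A,B,D] q_used=0 → run C
t=3: queue=[C,A,B,D,F] q_used=1 → run C
t=4: queue=[A,B,D,F,E] q_used=0 → run A
t=5: queue=[A,B,D,F,E] q_used=1 → run A
t=6: queue=[B,D,F,E,A] q_used=0 → run B
t=7: queue=[B,D,F,E,A] q_used=1 → run B
t=8: queue=[D,F,E,A,B] q_used=0 → run D
t=9: queue=[D,F,E,A,B] q_used=1 → run D
t=10: queue=[F,E,A,B,D] q_used=0 → run F
t=11: queue=[F,E,A,B,D] q_used=1 → run F
t=12: queue=[E,A,B,D,F] q_used=0 → run E
t=13: queue=[E,A,B,D,F] q_used=1 → run E
t=14: queue=[A,B,D,F,E] q_used=0 → run A
t=15: queue=[A,B,D,F,E] q_used=1 → run A
t=16: queue=[B,D,F,E,A] q_used=0 → run B
t=17: queue=[B,D,F,E,A] q_used=1 → run B
t=18: queue=[D,F,E,A,B] q_used=0 → run D
t=19: queue=[F,E,A,B] q_used=0 → run F
t=20: queue=[F,E,A,B] q_used=1 → run F
t=21: queue=[E,A,B,F] q_used=0 → run E
t=22: queue=[E,A,B,F] q_used=1 → run E
t=23: queue=[A,B,F,E] q_used=0 → run A
t=24: queue=[A,B,F,E] q_used=1 → run A
t=25: queue=[B,F,E] q_used=0 → run B
t=26: queue=[B,F,E] q_used=1 → run B
t=27: queue=[F,E,B] q_used=0 → run F
t=28: queue=[F,E,B] q_used=1 → run F
t=29: queue=[E,B] q_used=0 → run E
t=30: queue=[B] q_used=0 → run B
t=31: (idle)
t=32: (idle)
t=33: (idle)
t=34: (idle)

context switches = 17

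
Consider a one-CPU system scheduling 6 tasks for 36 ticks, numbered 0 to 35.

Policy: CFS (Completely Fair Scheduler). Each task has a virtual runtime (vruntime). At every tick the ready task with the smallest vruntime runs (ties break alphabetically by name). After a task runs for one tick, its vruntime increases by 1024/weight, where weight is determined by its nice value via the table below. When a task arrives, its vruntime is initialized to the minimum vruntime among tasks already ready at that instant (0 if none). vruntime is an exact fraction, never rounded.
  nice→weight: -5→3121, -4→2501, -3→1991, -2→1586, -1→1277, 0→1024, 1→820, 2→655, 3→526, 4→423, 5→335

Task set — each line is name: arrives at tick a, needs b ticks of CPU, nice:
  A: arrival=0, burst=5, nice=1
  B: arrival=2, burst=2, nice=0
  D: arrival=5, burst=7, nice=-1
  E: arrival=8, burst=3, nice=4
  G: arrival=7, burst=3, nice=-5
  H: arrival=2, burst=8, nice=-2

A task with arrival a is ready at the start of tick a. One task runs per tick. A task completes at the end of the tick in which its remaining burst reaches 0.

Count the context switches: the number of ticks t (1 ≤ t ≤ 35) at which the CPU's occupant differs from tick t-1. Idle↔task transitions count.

context switches = 24

t=0: vr[A=0] → run A
t=1: vr[A=256/205] → run A
t=2: vr[A=512/205 B=512/205 H=512/205] → run A
t=3: vr[A=768/205 B=512/205 H=512/205] → run B
t=4: vr[A=768/205 B=717/205 H=512/205] → run H
t=5: vr[A=768/205 B=717/205 D=510976/162565 H=510976/162565] → run D
t=6: vr[A=768/205 B=717/205 D=818982912/207595505 H=510976/162565] → run H
t=7: vr[A=768/205 B=717/205 D=818982912/207595505 G=717/205 H=615936/162565] → run B
t=8: vr[A=768/205 D=818982912/207595505 E=717/205 G=717/205 H=615936/162565] → run E
t=9: vr[A=768/205 D=818982912/207595505 E=513211/86715 G=717/205 H=615936/162565] → run G
t=10: vr[A=768/205 D=818982912/207595505 E=513211/86715 G=2447677/639805 H=615936/162565] → run A
t=11: vr[A=1024/205 D=818982912/207595505 E=513211/86715 G=2447677/639805 H=615936/162565] → run H
t=12: vr[A=1024/205 D=818982912/207595505 E=513211/86715 G=2447677/639805 H=720896/162565] → run G
t=13: vr[A=1024/205 D=818982912/207595505 E=513211/86715 G=2657597/639805 H=720896/162565] → run D
t=14: vr[A=1024/205 D=985449472/207595505 E=513211/86715 G=2657597/639805 H=720896/162565] → run G
t=15: vr[A=1024/205 D=985449472/207595505 E=513211/86715 H=720896/162565] → run H
t=16: vr[A=1024/205 D=985449472/207595505 E=513211/86715 H=825856/162565] → run D
t=17: vr[A=1024/205 D=1151916032/207595505 E=513211/86715 H=825856/162565] → run A
t=18: vr[D=1151916032/207595505 E=513211/86715 H=825856/162565] → run H
t=19: vr[D=1151916032/207595505 E=513211/86715 H=930816/162565] → run D
t=20: vr[D=1318382592/207595505 E=513211/86715 H=930816/162565] → run H
t=21: vr[D=1318382592/207595505 E=513211/86715 H=1035776/162565] → run E
t=22: vr[D=1318382592/207595505 E=723131/86715 H=1035776/162565] → run D
t=23: vr[D=1484849152/207595505 E=723131/86715 H=1035776/162565] → run H
t=24: vr[D=1484849152/207595505 E=723131/86715 H=1140736/162565] → run H
t=25: vr[D=1484849152/207595505 E=723131/86715] → run D
t=26: vr[D=1651315712/207595505 E=723131/86715] → run D
t=27: vr[E=723131/86715] → run E
t=28: (idle)
t=29: (idle)
t=30: (idle)
t=31: (idle)
t=32: (idle)
t=33: (idle)
t=34: (idle)
t=35: (idle)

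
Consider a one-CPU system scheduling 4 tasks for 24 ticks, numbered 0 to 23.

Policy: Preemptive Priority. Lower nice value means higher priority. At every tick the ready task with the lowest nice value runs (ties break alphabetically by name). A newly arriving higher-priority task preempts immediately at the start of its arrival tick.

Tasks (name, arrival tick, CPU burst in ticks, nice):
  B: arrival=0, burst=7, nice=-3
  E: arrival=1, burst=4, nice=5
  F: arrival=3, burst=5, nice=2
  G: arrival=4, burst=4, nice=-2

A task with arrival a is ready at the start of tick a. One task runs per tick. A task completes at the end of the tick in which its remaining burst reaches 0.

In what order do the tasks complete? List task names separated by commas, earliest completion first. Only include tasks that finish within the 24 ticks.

completion order = B, G, F, E

t=0: ready={B} → run B
t=1: ready={B,E} → run B
t=2: ready={B,E} → run B
t=3: ready={B,E,F} → run B
t=4: ready={B,E,F,G} → run B
t=5: ready={B,E,F,G} → run B
t=6: ready={B,E,F,G} → run B
t=7: ready={E,F,G} → run G
t=8: ready={E,F,G} → run G
t=9: ready={E,F,G} → run G
t=10: ready={E,F,G} → run G
t=11: ready={E,F} → run F
t=12: ready={E,F} → run F
t=13: ready={E,F} → run F
t=14: ready={E,F} → run F
t=15: ready={E,F} → run F
t=16: ready={E} → run E
t=17: ready={E} → run E
t=18: ready={E} → run E
t=19: ready={E} → run E
t=20: (idle)
t=21: (idle)
t=22: (idle)
t=23: (idle)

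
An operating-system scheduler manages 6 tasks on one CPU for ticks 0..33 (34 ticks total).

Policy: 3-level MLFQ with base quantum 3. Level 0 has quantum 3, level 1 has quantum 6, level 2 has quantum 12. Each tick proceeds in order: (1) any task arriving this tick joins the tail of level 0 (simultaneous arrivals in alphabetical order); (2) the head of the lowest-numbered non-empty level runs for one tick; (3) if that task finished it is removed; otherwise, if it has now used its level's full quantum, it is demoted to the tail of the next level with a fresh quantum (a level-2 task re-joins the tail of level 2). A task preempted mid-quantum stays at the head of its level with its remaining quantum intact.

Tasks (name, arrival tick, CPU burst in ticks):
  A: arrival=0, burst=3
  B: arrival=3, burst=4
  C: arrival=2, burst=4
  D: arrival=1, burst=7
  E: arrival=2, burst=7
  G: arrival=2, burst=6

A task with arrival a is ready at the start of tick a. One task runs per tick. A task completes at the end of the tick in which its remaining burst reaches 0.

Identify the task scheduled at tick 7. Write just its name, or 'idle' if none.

t=0: L0/L1/L2 = A/-/- → run A
t=1: L0/L1/L2 = AD/-/- → run A
t=2: L0/L1/L2 = ADCEG/-/- → run A
t=3: L0/L1/L2 = DCEGB/-/- → run D
t=4: L0/L1/L2 = DCEGB/-/- → run D
t=5: L0/L1/L2 = DCEGB/-/- → run D
t=6: L0/L1/L2 = CEGB/D/- → run C
t=7: L0/L1/L2 = CEGB/D/- → run C
t=8: L0/L1/L2 = CEGB/D/- → run C
t=9: L0/L1/L2 = EGB/DC/- → run E
t=10: L0/L1/L2 = EGB/DC/- → run E
t=11: L0/L1/L2 = EGB/DC/- → run E
t=12: L0/L1/L2 = GB/DCE/- → run G
t=13: L0/L1/L2 = GB/DCE/- → run G
t=14: L0/L1/L2 = GB/DCE/- → run G
t=15: L0/L1/L2 = B/DCEG/- → run B
t=16: L0/L1/L2 = B/DCEG/- → run B
t=17: L0/L1/L2 = B/DCEG/- → run B
t=18: L0/L1/L2 = -/DCEGB/- → run D
t=19: L0/L1/L2 = -/DCEGB/- → run D
t=20: L0/L1/L2 = -/DCEGB/- → run D
t=21: L0/L1/L2 = -/DCEGB/- → run D
t=22: L0/L1/L2 = -/CEGB/- → run C
t=23: L0/L1/L2 = -/EGB/- → run E
t=24: L0/L1/L2 = -/EGB/- → run E
t=25: L0/L1/L2 = -/EGB/- → run E
t=26: L0/L1/L2 = -/EGB/- → run E
t=27: L0/L1/L2 = -/GB/- → run G
t=28: L0/L1/L2 = -/GB/- → run G
t=29: L0/L1/L2 = -/GB/- → run G
t=30: L0/L1/L2 = -/B/- → run B
t=31: (idle)
t=32: (idle)
t=33: (idle)

running at tick 7 = C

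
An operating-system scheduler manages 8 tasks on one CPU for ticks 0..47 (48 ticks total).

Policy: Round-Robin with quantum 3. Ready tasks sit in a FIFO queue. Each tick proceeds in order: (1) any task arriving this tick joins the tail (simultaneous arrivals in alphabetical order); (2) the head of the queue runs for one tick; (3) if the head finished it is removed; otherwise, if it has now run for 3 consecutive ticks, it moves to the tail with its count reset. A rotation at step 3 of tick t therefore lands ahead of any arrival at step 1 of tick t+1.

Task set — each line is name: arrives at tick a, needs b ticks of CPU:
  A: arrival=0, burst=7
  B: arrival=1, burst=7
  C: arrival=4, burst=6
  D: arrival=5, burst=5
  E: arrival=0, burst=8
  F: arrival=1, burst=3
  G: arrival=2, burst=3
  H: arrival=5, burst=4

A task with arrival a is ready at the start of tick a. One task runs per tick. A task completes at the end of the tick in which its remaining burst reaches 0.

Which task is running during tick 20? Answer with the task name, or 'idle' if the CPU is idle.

running at tick 20 = C

t=0: queue=[A,E] q_used=0 → run A
t=1: queue=[A,E,B,F] q_used=1 → run A
t=2: queue=[A,E,B,F,G] q_used=2 → run A
t=3: queue=[E,B,F,G,A] q_used=0 → run E
t=4: queue=[E,B,F,G,A,C] q_used=1 → run E
t=5: queue=[E,B,F,G,A,C,D,H] q_used=2 → run E
t=6: queue=[B,F,G,A,C,D,H,E] q_used=0 → run B
t=7: queue=[B,F,G,A,C,D,H,E] q_used=1 → run B
t=8: queue=[B,F,G,A,C,D,H,E] q_used=2 → run B
t=9: queue=[F,G,A,C,D,H,E,B] q_used=0 → run F
t=10: queue=[F,G,A,C,D,H,E,B] q_used=1 → run F
t=11: queue=[F,G,A,C,D,H,E,B] q_used=2 → run F
t=12: queue=[G,A,C,D,H,E,B] q_used=0 → run G
t=13: queue=[G,A,C,D,H,E,B] q_used=1 → run G
t=14: queue=[G,A,C,D,H,E,B] q_used=2 → run G
t=15: queue=[A,C,D,H,E,B] q_used=0 → run A
t=16: queue=[A,C,D,H,E,B] q_used=1 → run A
t=17: queue=[A,C,D,H,E,B] q_used=2 → run A
t=18: queue=[C,D,H,E,B,A] q_used=0 → run C
t=19: queue=[C,D,H,E,B,A] q_used=1 → run C
t=20: queue=[C,D,H,E,B,A] q_used=2 → run C
t=21: queue=[D,H,E,B,A,C] q_used=0 → run D
t=22: queue=[D,H,E,B,A,C] q_used=1 → run D
t=23: queue=[D,H,E,B,A,C] q_used=2 → run D
t=24: queue=[H,E,B,A,C,D] q_used=0 → run H
t=25: queue=[H,E,B,A,C,D] q_used=1 → run H
t=26: queue=[H,E,B,A,C,D] q_used=2 → run H
t=27: queue=[E,B,A,C,D,H] q_used=0 → run E
t=28: queue=[E,B,A,C,D,H] q_used=1 → run E
t=29: queue=[E,B,A,C,D,H] q_used=2 → run E
t=30: queue=[B,A,C,D,H,E] q_used=0 → run B
t=31: queue=[B,A,C,D,H,E] q_used=1 → run B
t=32: queue=[B,A,C,D,H,E] q_used=2 → run B
t=33: queue=[A,C,D,H,E,B] q_used=0 → run A
t=34: queue=[C,D,H,E,B] q_used=0 → run C
t=35: queue=[C,D,H,E,B] q_used=1 → run C
t=36: queue=[C,D,H,E,B] q_used=2 → run C
t=37: queue=[D,H,E,B] q_used=0 → run D
t=38: queue=[D,H,E,B] q_used=1 → run D
t=39: queue=[H,E,B] q_used=0 → run H
t=40: queue=[E,B] q_used=0 → run E
t=41: queue=[E,B] q_used=1 → run E
t=42: queue=[B] q_used=0 → run B
t=43: (idle)
t=44: (idle)
t=45: (idle)
t=46: (idle)
t=47: (idle)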